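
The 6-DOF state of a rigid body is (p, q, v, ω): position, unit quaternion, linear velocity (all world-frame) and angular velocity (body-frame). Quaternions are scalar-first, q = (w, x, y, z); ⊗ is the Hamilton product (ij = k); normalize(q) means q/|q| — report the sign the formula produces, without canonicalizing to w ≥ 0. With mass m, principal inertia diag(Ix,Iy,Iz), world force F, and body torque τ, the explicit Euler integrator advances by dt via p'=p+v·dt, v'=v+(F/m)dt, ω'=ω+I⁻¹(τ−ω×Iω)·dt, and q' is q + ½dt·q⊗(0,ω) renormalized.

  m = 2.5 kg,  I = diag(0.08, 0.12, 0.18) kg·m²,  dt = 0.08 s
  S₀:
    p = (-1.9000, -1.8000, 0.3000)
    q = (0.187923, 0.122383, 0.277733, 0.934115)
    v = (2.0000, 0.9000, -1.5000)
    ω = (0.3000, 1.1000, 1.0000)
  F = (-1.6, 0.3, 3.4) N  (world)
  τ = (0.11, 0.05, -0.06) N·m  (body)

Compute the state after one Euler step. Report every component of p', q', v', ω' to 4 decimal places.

p' = (-1.7400, -1.7280, 0.1800)
q' = (0.1366, 0.0945, 0.2918, 0.9420)
v' = (1.9488, 0.9096, -1.3912)
ω' = (0.3440, 1.1533, 0.9675)

new position p' = (-1.7400, -1.7280, 0.1800)
v + (F/m)dt = (1.9488, 0.9096, -1.3912)
precession coupling ω×(Iω) = (0.0660, -0.0300, 0.0132)
α = I⁻¹(τ − ω×Iω) = (0.5500, 0.6667, -0.4067)
ω' = ω + α·dt = (0.3440, 1.1533, 0.9675)
Hamilton product q⊗(0,ω) = (-1.2763362, -0.6934166, 0.3645668, 0.2392244)
updated quaternion q' = (0.1366, 0.0945, 0.2918, 0.9420)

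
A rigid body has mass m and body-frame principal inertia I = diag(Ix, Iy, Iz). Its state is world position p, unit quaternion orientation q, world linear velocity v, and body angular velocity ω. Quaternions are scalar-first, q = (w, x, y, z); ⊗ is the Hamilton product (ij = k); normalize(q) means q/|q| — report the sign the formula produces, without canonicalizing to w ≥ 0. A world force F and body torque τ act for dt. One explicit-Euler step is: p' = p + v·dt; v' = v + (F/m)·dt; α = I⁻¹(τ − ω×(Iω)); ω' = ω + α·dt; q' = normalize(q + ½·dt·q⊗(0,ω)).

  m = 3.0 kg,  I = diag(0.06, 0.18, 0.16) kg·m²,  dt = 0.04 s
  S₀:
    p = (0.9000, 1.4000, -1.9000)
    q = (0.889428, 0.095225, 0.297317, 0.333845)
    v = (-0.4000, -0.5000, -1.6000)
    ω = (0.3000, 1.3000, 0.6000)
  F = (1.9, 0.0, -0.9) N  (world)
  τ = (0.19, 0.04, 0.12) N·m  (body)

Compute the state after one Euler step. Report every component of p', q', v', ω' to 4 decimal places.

gyro term ω×Iω = (-0.0156, -0.0180, 0.0468)
(τ − ω×Iω)/I = (3.4267, 0.3222, 0.4575)
ω + α·dt = (0.4371, 1.3129, 0.6183)
Hamilton product q⊗(0,ω) = (-0.6153866, 0.0112201, 1.1992749, 0.5682542)
updated quaternion q' = (0.8767, 0.0954, 0.3212, 0.3451)
p' = p + v·dt = (0.8840, 1.3800, -1.9640)
v + (F/m)dt = (-0.3747, -0.5000, -1.6120)

p' = (0.8840, 1.3800, -1.9640)
q' = (0.8767, 0.0954, 0.3212, 0.3451)
v' = (-0.3747, -0.5000, -1.6120)
ω' = (0.4371, 1.3129, 0.6183)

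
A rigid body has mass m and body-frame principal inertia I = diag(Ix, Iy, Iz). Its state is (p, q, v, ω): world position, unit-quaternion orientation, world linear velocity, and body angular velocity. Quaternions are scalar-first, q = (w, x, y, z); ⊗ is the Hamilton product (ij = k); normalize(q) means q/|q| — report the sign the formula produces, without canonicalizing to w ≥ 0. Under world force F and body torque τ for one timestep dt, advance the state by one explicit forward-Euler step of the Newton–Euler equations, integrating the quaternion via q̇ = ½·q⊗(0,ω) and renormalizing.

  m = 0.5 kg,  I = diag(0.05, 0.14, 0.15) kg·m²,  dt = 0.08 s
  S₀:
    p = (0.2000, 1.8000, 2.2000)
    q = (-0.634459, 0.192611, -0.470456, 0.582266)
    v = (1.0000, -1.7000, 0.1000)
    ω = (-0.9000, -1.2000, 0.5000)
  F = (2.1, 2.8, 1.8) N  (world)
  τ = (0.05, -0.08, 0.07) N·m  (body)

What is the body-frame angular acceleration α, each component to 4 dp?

precession coupling ω×(Iω) = (-0.0060, 0.0450, 0.0972)
(τ − ω×Iω)/I = (1.1200, -0.8929, -0.1813)

α = (1.1200, -0.8929, -0.1813)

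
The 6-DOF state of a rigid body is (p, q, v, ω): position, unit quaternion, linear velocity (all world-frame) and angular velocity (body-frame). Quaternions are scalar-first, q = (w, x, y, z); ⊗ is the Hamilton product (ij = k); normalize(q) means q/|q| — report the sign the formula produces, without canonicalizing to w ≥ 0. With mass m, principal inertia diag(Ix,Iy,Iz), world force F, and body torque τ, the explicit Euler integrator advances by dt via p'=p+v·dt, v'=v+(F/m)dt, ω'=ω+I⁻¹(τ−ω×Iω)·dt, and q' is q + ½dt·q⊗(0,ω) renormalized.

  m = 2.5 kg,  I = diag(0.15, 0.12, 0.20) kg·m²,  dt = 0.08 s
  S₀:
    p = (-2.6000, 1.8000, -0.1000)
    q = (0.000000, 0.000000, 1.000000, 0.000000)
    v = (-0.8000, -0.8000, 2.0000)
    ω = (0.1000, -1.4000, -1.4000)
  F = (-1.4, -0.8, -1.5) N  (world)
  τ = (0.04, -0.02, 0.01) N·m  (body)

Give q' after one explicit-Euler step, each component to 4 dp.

q' = (0.0558, -0.0558, 0.9969, -0.0040)

2q̇ = q⊗(0,ω) = (1.4000000, -1.4000000, 0.0000000, -0.1000000)
q + ½dt·q⊗(0,ω), renormalized = (0.0558, -0.0558, 0.9969, -0.0040)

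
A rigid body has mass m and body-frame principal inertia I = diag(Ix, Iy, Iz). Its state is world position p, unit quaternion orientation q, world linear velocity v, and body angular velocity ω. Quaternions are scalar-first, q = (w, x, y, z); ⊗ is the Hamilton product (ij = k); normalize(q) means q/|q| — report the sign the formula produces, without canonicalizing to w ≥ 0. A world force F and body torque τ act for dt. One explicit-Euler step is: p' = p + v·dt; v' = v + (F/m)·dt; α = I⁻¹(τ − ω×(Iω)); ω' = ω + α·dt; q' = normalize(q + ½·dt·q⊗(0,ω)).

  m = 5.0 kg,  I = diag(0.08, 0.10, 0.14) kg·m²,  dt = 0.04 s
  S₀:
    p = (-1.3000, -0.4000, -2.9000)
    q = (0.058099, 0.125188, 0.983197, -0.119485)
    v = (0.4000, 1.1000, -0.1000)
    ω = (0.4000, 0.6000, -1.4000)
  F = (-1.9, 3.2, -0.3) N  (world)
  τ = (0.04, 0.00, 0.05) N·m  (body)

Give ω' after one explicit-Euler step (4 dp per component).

precession coupling ω×(Iω) = (-0.0336, 0.0336, 0.0048)
(τ − ω×Iω)/I = (0.9200, -0.3360, 0.3229)
ω' = ω + α·dt = (0.4368, 0.5866, -1.3871)

ω' = (0.4368, 0.5866, -1.3871)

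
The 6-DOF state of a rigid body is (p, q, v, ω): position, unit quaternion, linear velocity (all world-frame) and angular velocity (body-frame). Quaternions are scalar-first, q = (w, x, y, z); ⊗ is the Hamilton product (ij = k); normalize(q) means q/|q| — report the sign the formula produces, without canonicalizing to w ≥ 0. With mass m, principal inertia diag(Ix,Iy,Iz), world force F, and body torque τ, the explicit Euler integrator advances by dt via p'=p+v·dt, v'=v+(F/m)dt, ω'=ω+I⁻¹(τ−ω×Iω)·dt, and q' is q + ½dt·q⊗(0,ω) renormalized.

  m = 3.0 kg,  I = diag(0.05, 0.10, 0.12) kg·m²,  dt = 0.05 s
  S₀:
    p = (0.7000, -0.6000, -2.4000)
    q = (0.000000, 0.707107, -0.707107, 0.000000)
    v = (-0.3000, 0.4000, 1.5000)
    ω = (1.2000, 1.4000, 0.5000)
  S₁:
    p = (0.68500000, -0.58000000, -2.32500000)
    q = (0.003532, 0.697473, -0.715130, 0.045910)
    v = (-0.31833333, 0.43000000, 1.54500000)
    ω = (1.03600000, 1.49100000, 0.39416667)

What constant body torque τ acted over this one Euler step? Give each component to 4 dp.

rate change Δω = (-0.16400000, 0.09100000, -0.10583333)
ω₀×(Iω₀) = (0.0140, -0.0420, 0.0840)
τ = I·(Δω/dt) + ω₀×(Iω₀) = (-0.1500, 0.1400, -0.1700)

τ = (-0.1500, 0.1400, -0.1700)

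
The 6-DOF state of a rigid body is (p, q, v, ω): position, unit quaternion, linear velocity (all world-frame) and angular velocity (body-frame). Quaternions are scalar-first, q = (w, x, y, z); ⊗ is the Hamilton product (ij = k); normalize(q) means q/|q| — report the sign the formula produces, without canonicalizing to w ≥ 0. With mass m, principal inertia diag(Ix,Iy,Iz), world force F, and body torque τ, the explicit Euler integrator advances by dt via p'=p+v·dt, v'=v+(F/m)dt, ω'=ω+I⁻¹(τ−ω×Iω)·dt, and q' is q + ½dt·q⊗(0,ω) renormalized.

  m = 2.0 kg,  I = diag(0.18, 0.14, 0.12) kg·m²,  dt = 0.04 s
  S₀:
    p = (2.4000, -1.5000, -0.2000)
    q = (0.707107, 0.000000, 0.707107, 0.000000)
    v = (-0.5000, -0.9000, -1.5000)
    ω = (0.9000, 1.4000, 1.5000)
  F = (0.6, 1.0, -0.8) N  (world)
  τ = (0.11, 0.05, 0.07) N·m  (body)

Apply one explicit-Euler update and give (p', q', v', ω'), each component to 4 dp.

gyro term ω×Iω = (-0.0420, 0.0810, -0.0504)
(τ − ω×Iω)/I = (0.8444, -0.2214, 1.0033)
ω + α·dt = (0.9338, 1.3911, 1.5401)
q⊗(0,ω) = (-0.9899498, 1.6970568, 0.9899498, 0.4242642)
updated quaternion q' = (0.6866, 0.0339, 0.7262, 0.0085)
a = (0.3000, 0.5000, -0.4000)
new position p' = (2.3800, -1.5360, -0.2600)
v + (F/m)dt = (-0.4880, -0.8800, -1.5160)

p' = (2.3800, -1.5360, -0.2600)
q' = (0.6866, 0.0339, 0.7262, 0.0085)
v' = (-0.4880, -0.8800, -1.5160)
ω' = (0.9338, 1.3911, 1.5401)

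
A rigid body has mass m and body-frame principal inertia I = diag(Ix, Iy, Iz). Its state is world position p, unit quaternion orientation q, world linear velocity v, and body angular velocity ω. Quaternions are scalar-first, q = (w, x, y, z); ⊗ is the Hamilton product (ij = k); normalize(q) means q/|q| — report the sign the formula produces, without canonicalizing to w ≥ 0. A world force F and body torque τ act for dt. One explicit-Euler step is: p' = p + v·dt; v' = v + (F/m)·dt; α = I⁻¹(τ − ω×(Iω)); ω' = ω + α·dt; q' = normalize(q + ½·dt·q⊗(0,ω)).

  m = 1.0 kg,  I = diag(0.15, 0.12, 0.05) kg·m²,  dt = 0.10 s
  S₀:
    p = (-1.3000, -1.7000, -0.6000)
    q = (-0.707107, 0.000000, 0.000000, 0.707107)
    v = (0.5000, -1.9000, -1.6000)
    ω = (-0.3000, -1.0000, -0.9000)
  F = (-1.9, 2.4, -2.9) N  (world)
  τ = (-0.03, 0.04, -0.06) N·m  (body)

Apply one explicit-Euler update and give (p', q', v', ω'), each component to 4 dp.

gyro term ω×Iω = (-0.0630, 0.0270, -0.0090)
α = I⁻¹(τ − ω×Iω) = (0.2200, 0.1083, -1.0200)
ω' = ω + α·dt = (-0.2780, -0.9892, -1.0020)
2q̇ = q⊗(0,ω) = (0.6363963, 0.9192391, 0.4949749, 0.6363963)
q + ½dt·q⊗(0,ω), renormalized = (-0.6737, 0.0459, 0.0247, 0.7372)
new position p' = (-1.2500, -1.8900, -0.7600)
v + (F/m)dt = (0.3100, -1.6600, -1.8900)

p' = (-1.2500, -1.8900, -0.7600)
q' = (-0.6737, 0.0459, 0.0247, 0.7372)
v' = (0.3100, -1.6600, -1.8900)
ω' = (-0.2780, -0.9892, -1.0020)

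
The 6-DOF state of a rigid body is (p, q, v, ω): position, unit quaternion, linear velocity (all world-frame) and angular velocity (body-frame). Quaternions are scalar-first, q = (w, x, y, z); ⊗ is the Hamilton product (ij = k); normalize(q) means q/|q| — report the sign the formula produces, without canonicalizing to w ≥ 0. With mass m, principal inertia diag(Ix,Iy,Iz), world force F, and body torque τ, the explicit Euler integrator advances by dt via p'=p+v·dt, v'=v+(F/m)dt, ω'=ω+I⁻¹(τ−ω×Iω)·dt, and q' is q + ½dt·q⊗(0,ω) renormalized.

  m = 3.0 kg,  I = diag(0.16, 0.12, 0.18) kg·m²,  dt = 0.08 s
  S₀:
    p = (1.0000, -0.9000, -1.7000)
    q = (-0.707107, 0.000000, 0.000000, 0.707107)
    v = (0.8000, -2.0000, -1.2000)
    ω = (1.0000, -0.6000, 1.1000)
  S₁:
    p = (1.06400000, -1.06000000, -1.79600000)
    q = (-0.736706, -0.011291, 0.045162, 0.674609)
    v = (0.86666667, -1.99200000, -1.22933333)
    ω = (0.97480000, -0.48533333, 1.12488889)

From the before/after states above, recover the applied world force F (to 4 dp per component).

Δv = v₁−v₀ = (0.06666667, 0.00800000, -0.02933333)
applied force F = (2.5000, 0.3000, -1.1000)

F = (2.5000, 0.3000, -1.1000)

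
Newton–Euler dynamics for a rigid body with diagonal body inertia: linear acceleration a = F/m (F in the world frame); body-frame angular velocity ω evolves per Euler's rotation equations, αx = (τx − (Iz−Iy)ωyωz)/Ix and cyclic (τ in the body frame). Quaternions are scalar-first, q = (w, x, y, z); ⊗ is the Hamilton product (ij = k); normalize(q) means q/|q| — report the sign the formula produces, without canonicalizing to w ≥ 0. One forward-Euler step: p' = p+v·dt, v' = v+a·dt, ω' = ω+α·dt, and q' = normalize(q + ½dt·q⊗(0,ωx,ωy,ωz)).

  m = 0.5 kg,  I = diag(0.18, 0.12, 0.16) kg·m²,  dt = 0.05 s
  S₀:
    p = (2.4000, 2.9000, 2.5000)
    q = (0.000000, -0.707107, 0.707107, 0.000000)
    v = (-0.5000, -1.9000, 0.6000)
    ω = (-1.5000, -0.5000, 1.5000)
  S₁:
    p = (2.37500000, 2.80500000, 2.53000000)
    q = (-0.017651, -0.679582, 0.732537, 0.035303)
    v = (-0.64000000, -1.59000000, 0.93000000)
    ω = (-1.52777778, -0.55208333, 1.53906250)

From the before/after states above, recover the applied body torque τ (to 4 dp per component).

ω₁ − ω₀ = (-0.02777778, -0.05208333, 0.03906250)
gyro term ω₀×Iω₀ = (-0.0300, -0.0450, -0.0450)
I·α + gyro = (-0.1300, -0.1700, 0.0800)

τ = (-0.1300, -0.1700, 0.0800)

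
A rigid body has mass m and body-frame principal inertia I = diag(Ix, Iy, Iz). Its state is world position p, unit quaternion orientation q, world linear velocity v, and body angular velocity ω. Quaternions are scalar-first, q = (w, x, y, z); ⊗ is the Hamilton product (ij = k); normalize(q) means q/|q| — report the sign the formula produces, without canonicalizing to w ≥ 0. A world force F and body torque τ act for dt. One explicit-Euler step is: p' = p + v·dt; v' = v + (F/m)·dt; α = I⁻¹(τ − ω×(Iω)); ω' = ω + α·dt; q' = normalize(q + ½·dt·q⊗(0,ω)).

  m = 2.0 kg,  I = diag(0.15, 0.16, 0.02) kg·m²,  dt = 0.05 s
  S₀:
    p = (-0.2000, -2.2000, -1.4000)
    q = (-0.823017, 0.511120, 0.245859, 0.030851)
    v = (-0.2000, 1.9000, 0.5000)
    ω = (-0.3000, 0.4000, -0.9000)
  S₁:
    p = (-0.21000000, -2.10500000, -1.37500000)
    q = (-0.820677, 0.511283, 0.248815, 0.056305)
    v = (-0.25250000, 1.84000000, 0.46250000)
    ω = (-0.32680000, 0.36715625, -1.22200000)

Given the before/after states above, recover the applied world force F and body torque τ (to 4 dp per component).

F = (-2.1000, -2.4000, -1.5000)
τ = (-0.0300, -0.0700, -0.1300)

Δω = ω₁−ω₀ = (-0.02680000, -0.03284375, -0.32200000)
gyro term ω₀×Iω₀ = (0.0504, 0.0351, -0.0012)
applied torque τ = (-0.0300, -0.0700, -0.1300)
Δv = v₁−v₀ = (-0.05250000, -0.06000000, -0.03750000)
applied force F = (-2.1000, -2.4000, -1.5000)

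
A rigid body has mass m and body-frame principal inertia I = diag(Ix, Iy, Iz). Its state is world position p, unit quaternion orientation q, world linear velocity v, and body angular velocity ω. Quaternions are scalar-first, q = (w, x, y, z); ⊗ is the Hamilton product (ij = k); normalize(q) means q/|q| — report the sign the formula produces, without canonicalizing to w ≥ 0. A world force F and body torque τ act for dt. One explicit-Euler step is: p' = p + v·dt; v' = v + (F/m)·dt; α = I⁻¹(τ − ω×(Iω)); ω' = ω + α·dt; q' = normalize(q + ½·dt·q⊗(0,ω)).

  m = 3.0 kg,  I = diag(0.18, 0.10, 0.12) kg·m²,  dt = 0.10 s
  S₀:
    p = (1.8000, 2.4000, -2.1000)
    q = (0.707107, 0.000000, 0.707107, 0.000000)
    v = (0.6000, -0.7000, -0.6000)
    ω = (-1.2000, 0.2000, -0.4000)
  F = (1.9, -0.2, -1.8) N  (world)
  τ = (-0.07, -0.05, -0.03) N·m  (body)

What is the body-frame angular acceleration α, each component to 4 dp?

α = (-0.3800, -0.7880, -0.4100)

ω×(Iω) gyroscopic = (-0.0016, 0.0288, 0.0192)
angular accel α = (-0.3800, -0.7880, -0.4100)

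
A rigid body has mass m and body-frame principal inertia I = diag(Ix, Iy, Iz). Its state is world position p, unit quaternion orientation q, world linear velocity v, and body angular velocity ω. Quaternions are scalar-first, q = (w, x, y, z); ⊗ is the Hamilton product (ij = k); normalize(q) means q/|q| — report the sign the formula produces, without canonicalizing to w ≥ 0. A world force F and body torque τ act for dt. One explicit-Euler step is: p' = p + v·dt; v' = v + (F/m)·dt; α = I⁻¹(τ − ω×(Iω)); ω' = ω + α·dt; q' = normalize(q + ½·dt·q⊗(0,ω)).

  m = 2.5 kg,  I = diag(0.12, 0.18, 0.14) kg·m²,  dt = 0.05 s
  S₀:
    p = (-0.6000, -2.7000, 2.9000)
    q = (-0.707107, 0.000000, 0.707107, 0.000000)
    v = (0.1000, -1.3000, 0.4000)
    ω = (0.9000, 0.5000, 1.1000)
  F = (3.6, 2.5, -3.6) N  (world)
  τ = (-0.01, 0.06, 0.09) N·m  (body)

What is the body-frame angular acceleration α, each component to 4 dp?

α = (0.1000, 0.4433, 0.4500)

ω×(Iω) gyroscopic = (-0.0220, -0.0198, 0.0270)
α = I⁻¹(τ − ω×Iω) = (0.1000, 0.4433, 0.4500)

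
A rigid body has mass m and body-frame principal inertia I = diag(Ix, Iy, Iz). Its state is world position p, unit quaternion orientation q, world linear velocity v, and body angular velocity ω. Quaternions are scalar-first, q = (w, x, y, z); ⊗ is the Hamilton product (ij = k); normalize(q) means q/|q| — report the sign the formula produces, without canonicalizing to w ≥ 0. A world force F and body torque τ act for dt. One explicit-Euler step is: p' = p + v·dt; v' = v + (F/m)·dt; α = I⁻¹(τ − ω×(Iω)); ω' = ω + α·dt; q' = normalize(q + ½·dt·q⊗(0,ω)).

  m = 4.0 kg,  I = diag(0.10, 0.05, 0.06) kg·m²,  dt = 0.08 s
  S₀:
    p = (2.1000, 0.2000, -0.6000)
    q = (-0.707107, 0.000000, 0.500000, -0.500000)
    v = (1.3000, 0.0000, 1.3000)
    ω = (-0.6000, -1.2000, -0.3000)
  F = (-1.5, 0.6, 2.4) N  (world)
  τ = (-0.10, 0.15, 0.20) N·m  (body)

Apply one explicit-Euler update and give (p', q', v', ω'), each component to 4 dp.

p' = (2.2040, 0.2000, -0.4960)
q' = (-0.6881, -0.0130, 0.5451, -0.4788)
v' = (1.2700, 0.0120, 1.3480)
ω' = (-0.6829, -0.9715, 0.0147)

a = F/m = (-0.3750, 0.1500, 0.6000)
p' = p + v·dt = (2.2040, 0.2000, -0.4960)
new velocity v' = (1.2700, 0.0120, 1.3480)
angular accel α = (-1.0360, 2.8560, 3.9333)
ω' = ω + α·dt = (-0.6829, -0.9715, 0.0147)
Hamilton product q⊗(0,ω) = (0.4500000, -0.3257358, 1.1485284, 0.5121321)
q + ½dt·q⊗(0,ω), renormalized = (-0.6881, -0.0130, 0.5451, -0.4788)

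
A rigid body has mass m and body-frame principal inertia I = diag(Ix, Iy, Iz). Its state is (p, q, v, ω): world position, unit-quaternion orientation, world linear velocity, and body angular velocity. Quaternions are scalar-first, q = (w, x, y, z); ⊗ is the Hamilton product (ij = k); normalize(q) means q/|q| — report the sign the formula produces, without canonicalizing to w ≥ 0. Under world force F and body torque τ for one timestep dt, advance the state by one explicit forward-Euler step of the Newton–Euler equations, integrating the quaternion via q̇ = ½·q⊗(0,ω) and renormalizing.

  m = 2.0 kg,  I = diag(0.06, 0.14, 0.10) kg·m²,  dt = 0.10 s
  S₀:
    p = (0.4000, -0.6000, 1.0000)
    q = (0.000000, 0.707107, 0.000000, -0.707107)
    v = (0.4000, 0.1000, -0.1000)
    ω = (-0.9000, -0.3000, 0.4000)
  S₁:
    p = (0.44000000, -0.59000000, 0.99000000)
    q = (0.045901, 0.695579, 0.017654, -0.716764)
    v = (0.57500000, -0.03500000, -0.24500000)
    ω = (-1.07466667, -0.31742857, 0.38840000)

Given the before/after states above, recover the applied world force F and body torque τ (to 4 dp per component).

rate change Δω = (-0.17466667, -0.01742857, -0.01160000)
precession coupling = (0.0048, 0.0144, 0.0216)
τ = I·(Δω/dt) + ω₀×(Iω₀) = (-0.1000, -0.0100, 0.0100)
v₁ − v₀ = (0.17500000, -0.13500000, -0.14500000)
m·(v₁−v₀)/dt = (3.5000, -2.7000, -2.9000)

F = (3.5000, -2.7000, -2.9000)
τ = (-0.1000, -0.0100, 0.0100)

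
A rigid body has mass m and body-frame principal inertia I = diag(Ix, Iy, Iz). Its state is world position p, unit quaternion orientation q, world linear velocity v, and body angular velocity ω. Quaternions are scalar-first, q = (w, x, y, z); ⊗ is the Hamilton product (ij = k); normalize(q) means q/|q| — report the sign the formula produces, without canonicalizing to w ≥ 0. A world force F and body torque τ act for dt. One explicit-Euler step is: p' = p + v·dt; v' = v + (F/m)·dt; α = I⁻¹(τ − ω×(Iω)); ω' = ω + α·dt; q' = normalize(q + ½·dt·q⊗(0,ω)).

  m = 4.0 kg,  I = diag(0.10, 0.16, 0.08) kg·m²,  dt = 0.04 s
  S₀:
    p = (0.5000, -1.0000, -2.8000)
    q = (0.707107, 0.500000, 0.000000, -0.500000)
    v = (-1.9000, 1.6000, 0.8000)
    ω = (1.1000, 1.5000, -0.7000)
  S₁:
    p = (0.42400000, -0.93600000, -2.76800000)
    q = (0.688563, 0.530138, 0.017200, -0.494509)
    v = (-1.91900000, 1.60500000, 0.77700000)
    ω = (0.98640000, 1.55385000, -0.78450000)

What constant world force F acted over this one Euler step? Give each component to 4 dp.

F = (-1.9000, 0.5000, -2.3000)

Δv = v₁−v₀ = (-0.01900000, 0.00500000, -0.02300000)
F = m·Δv/dt = (-1.9000, 0.5000, -2.3000)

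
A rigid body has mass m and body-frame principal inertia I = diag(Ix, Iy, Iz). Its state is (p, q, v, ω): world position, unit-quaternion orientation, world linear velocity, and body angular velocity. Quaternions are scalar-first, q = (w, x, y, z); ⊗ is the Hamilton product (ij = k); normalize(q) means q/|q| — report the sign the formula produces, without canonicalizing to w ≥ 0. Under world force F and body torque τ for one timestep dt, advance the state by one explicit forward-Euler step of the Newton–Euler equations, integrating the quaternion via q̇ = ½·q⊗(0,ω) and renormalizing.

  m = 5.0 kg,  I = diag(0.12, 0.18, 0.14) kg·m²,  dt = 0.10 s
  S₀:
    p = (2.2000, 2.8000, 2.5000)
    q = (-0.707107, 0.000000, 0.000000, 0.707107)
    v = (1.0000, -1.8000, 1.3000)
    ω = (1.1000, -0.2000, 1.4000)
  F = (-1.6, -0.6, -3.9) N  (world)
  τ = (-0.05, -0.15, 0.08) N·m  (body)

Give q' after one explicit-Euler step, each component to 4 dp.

q⊗(0,ω) = (-0.9899498, -0.6363963, 0.9192391, -0.9899498)
updated quaternion q' = (-0.7536, -0.0317, 0.0458, 0.6550)

q' = (-0.7536, -0.0317, 0.0458, 0.6550)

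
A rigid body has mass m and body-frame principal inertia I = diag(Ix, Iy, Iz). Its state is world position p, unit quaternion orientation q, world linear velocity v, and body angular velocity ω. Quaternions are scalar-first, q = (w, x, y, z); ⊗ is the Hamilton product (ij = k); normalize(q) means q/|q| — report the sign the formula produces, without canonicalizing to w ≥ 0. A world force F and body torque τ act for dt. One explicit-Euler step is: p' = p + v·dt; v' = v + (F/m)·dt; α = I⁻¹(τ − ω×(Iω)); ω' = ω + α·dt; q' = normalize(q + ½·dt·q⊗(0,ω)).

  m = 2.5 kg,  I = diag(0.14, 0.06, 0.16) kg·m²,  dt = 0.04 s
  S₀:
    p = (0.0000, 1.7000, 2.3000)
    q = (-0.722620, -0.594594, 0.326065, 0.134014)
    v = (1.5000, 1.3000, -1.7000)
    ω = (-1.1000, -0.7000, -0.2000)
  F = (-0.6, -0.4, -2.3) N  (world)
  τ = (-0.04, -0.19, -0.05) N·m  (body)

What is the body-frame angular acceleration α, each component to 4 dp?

ω×(Iω) gyroscopic = (0.0140, -0.0044, -0.0616)
angular accel α = (-0.3857, -3.0933, 0.0725)

α = (-0.3857, -3.0933, 0.0725)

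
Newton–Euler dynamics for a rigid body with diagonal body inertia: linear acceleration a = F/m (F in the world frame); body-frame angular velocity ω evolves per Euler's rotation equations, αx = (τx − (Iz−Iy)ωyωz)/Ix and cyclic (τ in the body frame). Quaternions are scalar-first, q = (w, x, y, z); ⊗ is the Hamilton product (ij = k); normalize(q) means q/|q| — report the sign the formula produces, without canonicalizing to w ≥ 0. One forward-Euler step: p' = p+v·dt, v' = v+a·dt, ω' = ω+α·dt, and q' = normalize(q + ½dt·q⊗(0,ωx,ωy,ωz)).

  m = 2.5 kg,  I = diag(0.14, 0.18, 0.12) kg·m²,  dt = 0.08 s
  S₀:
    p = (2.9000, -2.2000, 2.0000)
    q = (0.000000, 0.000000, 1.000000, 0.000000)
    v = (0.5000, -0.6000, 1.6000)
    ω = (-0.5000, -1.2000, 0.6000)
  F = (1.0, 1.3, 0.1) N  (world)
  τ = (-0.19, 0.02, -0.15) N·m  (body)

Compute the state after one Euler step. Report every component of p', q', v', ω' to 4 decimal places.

p' = (2.9400, -2.2480, 2.1280)
q' = (0.0479, 0.0240, 0.9984, 0.0200)
v' = (0.5320, -0.5584, 1.6032)
ω' = (-0.6333, -1.1884, 0.4840)

α = I⁻¹(τ − ω×Iω) = (-1.6657, 0.1444, -1.4500)
new body rate ω' = (-0.6333, -1.1884, 0.4840)
Hamilton product q⊗(0,ω) = (1.2000000, 0.6000000, 0.0000000, 0.5000000)
q + ½dt·q⊗(0,ω), renormalized = (0.0479, 0.0240, 0.9984, 0.0200)
a = F/m = (0.4000, 0.5200, 0.0400)
new position p' = (2.9400, -2.2480, 2.1280)
new velocity v' = (0.5320, -0.5584, 1.6032)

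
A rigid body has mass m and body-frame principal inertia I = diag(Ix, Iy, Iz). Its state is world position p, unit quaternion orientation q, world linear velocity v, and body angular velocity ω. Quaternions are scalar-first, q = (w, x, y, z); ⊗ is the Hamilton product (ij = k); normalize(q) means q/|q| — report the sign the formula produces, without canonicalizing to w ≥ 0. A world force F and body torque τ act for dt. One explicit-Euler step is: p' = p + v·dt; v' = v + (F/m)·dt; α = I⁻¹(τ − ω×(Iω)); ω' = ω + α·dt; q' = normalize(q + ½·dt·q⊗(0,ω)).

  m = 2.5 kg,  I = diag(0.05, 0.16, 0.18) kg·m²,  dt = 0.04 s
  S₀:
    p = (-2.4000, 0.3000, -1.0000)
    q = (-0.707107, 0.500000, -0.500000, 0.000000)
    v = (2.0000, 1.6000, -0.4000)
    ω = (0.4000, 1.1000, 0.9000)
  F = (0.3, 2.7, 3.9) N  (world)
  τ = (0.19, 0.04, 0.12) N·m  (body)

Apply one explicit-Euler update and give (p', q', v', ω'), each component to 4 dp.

p' = (-2.3200, 0.3640, -1.0160)
q' = (-0.6998, 0.4851, -0.5243, 0.0023)
v' = (2.0048, 1.6432, -0.3376)
ω' = (0.5362, 1.1217, 0.9159)

ω×(Iω) gyroscopic = (0.0198, -0.0468, 0.0484)
α = I⁻¹(τ − ω×Iω) = (3.4040, 0.5425, 0.3978)
new body rate ω' = (0.5362, 1.1217, 0.9159)
Hamilton product q⊗(0,ω) = (0.3500000, -0.7328428, -1.2278177, 0.1136037)
q + ½dt·q⊗(0,ω), renormalized = (-0.6998, 0.4851, -0.5243, 0.0023)
a = (0.1200, 1.0800, 1.5600)
p + v·dt = (-2.3200, 0.3640, -1.0160)
v + (F/m)dt = (2.0048, 1.6432, -0.3376)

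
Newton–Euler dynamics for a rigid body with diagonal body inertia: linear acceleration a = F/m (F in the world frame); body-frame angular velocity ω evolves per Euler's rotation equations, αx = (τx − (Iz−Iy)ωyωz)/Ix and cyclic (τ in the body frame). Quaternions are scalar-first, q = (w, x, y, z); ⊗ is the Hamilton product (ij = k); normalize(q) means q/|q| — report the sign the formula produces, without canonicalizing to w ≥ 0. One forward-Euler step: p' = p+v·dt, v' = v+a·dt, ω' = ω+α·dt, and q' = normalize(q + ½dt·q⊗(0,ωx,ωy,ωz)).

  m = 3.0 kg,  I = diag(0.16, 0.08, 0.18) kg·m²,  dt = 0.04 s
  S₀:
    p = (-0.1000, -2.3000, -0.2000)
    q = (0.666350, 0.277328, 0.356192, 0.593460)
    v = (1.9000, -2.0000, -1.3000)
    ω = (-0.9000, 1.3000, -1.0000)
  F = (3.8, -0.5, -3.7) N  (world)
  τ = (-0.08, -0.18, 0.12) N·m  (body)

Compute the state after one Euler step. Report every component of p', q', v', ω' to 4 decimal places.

p' = (-0.0240, -2.3800, -0.2520)
q' = (0.6735, 0.2426, 0.3681, 0.5933)
v' = (1.9507, -2.0067, -1.3493)
ω' = (-0.8875, 1.2190, -0.9941)

p' = p + v·dt = (-0.0240, -2.3800, -0.2520)
v' = v + a·dt = (1.9507, -2.0067, -1.3493)
α = I⁻¹(τ − ω×Iω) = (0.3125, -2.0250, 0.1467)
ω + α·dt = (-0.8875, 1.2190, -0.9941)
q⊗(0,ω) = (0.3800056, -1.7274050, 0.6094690, 0.0147492)
updated quaternion q' = (0.6735, 0.2426, 0.3681, 0.5933)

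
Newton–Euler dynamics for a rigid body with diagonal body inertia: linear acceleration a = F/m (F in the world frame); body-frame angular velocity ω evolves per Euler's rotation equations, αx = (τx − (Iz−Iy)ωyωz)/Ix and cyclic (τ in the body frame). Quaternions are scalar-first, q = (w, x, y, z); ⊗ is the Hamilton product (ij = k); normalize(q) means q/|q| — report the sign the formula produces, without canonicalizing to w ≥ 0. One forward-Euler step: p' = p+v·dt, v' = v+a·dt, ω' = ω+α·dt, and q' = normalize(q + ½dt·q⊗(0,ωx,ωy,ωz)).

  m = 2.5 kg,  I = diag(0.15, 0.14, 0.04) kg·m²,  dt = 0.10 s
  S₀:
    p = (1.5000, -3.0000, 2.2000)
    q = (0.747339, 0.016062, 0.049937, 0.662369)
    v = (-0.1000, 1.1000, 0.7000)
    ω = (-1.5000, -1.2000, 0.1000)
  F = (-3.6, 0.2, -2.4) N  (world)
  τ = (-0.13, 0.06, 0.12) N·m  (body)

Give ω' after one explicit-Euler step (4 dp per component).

ω' = (-1.5947, -1.1454, 0.4450)

(τ − ω×Iω)/I = (-0.9467, 0.5464, 3.4500)
new body rate ω' = (-1.5947, -1.1454, 0.4450)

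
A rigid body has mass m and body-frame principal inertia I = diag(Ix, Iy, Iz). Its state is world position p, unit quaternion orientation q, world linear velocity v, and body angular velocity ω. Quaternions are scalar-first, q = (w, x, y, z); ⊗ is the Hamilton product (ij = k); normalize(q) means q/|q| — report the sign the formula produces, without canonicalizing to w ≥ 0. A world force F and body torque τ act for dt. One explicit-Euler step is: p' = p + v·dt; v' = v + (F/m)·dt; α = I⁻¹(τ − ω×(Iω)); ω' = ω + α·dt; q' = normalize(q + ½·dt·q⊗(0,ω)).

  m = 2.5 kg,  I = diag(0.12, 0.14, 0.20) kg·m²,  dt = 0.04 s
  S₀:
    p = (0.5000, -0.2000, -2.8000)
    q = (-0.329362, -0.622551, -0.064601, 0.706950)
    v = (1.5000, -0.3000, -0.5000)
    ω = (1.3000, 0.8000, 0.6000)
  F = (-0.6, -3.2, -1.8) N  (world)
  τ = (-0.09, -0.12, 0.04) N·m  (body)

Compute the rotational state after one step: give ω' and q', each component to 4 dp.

ω' = (1.2604, 0.7835, 0.6038)
q' = (-0.3205, -0.6429, -0.0440, 0.6943)

angular accel α = (-0.9900, -0.4114, 0.0960)
ω + α·dt = (1.2604, 0.7835, 0.6038)
q⊗(0,ω) = (0.4368271, -1.0324912, 1.0290760, -0.6116767)
q' = normalize(q + ½dt·q⊗(0,ω)) = (-0.3205, -0.6429, -0.0440, 0.6943)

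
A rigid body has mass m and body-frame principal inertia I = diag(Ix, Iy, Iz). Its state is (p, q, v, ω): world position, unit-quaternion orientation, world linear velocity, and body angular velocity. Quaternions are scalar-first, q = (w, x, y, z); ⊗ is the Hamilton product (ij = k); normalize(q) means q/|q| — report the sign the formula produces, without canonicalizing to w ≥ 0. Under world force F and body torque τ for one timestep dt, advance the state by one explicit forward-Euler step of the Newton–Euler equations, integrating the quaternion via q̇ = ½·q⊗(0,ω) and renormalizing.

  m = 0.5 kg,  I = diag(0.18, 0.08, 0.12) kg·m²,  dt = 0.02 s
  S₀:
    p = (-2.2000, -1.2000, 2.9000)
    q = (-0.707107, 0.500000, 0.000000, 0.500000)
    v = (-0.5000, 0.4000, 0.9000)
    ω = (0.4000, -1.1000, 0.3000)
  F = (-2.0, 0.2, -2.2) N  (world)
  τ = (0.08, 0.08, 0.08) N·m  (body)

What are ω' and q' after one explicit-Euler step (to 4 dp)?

ω' = (0.4104, -1.0818, 0.3060)
q' = (-0.7106, 0.5026, 0.0083, 0.4923)

(τ − ω×Iω)/I = (0.5178, 0.9100, 0.3000)
ω + α·dt = (0.4104, -1.0818, 0.3060)
2q̇ = q⊗(0,ω) = (-0.3500000, 0.2671572, 0.8278177, -0.7621321)
q + ½dt·q⊗(0,ω), renormalized = (-0.7106, 0.5026, 0.0083, 0.4923)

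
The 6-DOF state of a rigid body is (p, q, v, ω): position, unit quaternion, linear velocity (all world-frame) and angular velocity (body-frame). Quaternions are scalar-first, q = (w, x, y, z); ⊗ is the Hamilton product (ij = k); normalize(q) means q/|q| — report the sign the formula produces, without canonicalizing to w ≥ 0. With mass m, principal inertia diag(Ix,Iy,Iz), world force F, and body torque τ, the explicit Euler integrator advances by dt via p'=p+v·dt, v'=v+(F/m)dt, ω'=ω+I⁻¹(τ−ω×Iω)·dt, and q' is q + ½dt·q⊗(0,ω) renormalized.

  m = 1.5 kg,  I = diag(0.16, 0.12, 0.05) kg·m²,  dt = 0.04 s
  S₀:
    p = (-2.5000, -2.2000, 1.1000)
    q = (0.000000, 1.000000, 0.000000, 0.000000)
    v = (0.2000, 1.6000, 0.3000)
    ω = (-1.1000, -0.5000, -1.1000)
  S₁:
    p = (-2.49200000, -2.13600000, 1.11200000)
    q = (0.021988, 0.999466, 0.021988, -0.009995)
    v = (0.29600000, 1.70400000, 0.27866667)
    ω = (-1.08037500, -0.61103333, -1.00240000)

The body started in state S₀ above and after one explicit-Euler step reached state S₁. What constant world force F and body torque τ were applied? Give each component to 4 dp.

F = (3.6000, 3.9000, -0.8000)
τ = (0.0400, -0.2000, 0.1000)

v₁ − v₀ = (0.09600000, 0.10400000, -0.02133333)
m·(v₁−v₀)/dt = (3.6000, 3.9000, -0.8000)
ω₁ − ω₀ = (0.01962500, -0.11103333, 0.09760000)
applied torque τ = (0.0400, -0.2000, 0.1000)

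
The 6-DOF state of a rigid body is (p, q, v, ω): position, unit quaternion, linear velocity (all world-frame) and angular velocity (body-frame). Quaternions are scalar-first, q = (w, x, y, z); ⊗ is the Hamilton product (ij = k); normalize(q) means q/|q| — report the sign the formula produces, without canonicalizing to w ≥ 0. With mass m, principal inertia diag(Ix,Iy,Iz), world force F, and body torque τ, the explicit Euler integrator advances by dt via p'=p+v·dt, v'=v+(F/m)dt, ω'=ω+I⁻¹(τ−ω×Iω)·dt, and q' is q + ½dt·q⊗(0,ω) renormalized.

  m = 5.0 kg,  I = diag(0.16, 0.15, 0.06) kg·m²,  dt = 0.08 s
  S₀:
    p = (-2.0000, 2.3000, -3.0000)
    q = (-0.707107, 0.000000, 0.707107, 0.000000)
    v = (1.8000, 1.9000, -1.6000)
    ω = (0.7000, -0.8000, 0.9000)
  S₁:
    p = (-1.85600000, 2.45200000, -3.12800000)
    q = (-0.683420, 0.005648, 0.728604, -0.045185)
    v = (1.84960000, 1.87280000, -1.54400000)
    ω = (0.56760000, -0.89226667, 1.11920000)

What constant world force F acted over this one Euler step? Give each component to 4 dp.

Δv = v₁−v₀ = (0.04960000, -0.02720000, 0.05600000)
m·(v₁−v₀)/dt = (3.1000, -1.7000, 3.5000)

F = (3.1000, -1.7000, 3.5000)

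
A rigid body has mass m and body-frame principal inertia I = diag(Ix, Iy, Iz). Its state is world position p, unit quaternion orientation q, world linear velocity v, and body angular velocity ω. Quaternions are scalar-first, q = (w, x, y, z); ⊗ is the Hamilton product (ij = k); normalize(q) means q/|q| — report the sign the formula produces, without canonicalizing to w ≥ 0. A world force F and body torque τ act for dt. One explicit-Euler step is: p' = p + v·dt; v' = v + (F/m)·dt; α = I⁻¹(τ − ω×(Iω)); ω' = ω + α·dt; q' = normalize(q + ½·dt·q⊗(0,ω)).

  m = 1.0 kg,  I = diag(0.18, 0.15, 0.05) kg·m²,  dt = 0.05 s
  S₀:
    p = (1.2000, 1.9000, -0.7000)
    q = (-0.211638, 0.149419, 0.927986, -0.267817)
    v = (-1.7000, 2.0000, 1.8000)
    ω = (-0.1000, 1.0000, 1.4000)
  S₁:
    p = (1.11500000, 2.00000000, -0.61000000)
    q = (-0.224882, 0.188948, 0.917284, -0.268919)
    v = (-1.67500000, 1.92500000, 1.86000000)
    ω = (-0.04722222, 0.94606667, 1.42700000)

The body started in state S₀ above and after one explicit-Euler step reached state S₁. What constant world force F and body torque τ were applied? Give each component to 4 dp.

Δω = ω₁−ω₀ = (0.05277778, -0.05393333, 0.02700000)
precession coupling = (-0.1400, -0.0182, 0.0030)
I·α + gyro = (0.0500, -0.1800, 0.0300)
Δv = v₁−v₀ = (0.02500000, -0.07500000, 0.06000000)
F = m·Δv/dt = (0.5000, -1.5000, 1.2000)

F = (0.5000, -1.5000, 1.2000)
τ = (0.0500, -0.1800, 0.0300)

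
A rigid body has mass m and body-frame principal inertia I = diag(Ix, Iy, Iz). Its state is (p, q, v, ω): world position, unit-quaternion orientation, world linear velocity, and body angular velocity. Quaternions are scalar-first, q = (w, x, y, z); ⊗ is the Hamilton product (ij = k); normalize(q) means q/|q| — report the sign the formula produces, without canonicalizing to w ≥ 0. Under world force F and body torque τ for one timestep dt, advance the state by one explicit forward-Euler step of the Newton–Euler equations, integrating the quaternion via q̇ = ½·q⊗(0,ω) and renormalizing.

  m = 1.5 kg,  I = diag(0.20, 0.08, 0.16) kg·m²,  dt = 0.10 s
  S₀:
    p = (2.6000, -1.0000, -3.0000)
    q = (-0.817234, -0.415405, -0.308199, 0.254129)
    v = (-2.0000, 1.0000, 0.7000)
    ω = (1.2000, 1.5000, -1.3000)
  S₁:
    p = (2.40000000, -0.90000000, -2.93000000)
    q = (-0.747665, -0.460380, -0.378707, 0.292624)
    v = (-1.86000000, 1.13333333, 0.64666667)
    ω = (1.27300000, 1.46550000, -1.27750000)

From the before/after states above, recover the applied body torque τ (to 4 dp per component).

ω₁ − ω₀ = (0.07300000, -0.03450000, 0.02250000)
ω₀×(Iω₀) = (-0.1560, -0.0624, -0.2160)
applied torque τ = (-0.0100, -0.0900, -0.1800)

τ = (-0.0100, -0.0900, -0.1800)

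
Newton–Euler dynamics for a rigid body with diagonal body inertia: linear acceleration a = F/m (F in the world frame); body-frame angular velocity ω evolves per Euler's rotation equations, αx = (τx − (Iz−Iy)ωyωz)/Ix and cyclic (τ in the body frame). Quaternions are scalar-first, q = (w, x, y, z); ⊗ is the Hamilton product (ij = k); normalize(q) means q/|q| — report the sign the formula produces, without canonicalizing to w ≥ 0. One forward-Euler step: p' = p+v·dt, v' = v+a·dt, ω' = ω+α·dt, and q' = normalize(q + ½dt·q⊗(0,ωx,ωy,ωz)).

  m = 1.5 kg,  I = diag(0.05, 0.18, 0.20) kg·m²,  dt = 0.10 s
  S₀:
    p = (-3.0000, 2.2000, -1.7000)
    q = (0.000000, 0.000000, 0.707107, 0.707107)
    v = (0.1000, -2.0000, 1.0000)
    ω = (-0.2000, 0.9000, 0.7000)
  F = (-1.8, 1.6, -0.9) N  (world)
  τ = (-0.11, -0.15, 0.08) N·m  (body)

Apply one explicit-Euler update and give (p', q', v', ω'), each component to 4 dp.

gyro term ω×Iω = (0.0126, 0.0210, -0.0234)
α = I⁻¹(τ − ω×Iω) = (-2.4520, -0.9500, 0.5170)
ω' = ω + α·dt = (-0.4452, 0.8050, 0.7517)
Hamilton product q⊗(0,ω) = (-1.1313712, -0.1414214, -0.1414214, 0.1414214)
q' = normalize(q + ½dt·q⊗(0,ω)) = (-0.0565, -0.0071, 0.6989, 0.7130)
linear accel F/m = (-1.2000, 1.0667, -0.6000)
p' = p + v·dt = (-2.9900, 2.0000, -1.6000)
v' = v + a·dt = (-0.0200, -1.8933, 0.9400)

p' = (-2.9900, 2.0000, -1.6000)
q' = (-0.0565, -0.0071, 0.6989, 0.7130)
v' = (-0.0200, -1.8933, 0.9400)
ω' = (-0.4452, 0.8050, 0.7517)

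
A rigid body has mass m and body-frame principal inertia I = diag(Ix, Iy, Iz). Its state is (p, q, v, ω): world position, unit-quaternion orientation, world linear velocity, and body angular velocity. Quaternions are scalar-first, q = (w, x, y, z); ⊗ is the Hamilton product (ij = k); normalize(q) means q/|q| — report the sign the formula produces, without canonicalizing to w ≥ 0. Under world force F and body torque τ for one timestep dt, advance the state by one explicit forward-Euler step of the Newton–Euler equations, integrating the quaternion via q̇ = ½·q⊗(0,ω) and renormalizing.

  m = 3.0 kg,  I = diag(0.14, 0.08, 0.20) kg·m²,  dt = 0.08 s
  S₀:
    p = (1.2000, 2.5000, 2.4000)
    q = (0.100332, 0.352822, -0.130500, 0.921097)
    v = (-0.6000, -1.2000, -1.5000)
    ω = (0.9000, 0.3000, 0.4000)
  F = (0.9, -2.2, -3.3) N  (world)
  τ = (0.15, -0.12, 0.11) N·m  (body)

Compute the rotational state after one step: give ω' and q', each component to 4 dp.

ω' = (0.9775, 0.2016, 0.4505)
q' = (0.0744, 0.3430, -0.1017, 0.9308)

precession coupling ω×(Iω) = (0.0144, -0.0216, -0.0162)
(τ − ω×Iω)/I = (0.9686, -1.2300, 0.6310)
ω' = ω + α·dt = (0.9775, 0.2016, 0.4505)
2q̇ = q⊗(0,ω) = (-0.6468286, -0.2382303, 0.7179581, 0.2634294)
updated quaternion q' = (0.0744, 0.3430, -0.1017, 0.9308)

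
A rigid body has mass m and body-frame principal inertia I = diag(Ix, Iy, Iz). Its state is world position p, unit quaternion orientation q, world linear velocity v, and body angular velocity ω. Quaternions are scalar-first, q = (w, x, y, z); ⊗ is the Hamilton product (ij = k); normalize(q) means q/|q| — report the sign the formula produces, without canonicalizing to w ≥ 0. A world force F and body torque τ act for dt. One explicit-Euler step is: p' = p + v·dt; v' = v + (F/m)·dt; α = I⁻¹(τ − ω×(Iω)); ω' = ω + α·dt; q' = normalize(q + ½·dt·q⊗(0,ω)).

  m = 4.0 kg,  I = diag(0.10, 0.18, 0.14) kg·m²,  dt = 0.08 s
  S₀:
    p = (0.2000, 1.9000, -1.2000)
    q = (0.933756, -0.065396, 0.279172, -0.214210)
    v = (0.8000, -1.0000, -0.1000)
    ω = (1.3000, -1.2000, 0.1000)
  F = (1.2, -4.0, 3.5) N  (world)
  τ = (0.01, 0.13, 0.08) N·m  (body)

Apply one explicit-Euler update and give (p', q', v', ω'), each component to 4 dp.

α = I⁻¹(τ − ω×Iω) = (0.0520, 0.7511, 1.4629)
ω' = ω + α·dt = (1.3042, -1.1399, 0.2170)
2q̇ = q⊗(0,ω) = (0.4414422, 0.9847480, -1.3924406, -0.1910728)
q + ½dt·q⊗(0,ω), renormalized = (0.9490, -0.0259, 0.2229, -0.2213)
a = F/m = (0.3000, -1.0000, 0.8750)
p + v·dt = (0.2640, 1.8200, -1.2080)
v' = v + a·dt = (0.8240, -1.0800, -0.0300)

p' = (0.2640, 1.8200, -1.2080)
q' = (0.9490, -0.0259, 0.2229, -0.2213)
v' = (0.8240, -1.0800, -0.0300)
ω' = (1.3042, -1.1399, 0.2170)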